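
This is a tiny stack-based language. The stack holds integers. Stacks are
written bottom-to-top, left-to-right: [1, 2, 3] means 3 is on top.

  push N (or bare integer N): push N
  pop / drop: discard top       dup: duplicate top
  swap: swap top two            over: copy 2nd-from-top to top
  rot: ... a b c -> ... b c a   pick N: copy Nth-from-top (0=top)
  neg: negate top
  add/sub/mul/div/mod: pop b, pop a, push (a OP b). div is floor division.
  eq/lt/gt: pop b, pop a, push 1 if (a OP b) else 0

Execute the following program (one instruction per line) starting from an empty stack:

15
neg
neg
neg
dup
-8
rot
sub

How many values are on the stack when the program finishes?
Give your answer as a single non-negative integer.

Answer: 2

Derivation:
After 'push 15': stack = [15] (depth 1)
After 'neg': stack = [-15] (depth 1)
After 'neg': stack = [15] (depth 1)
After 'neg': stack = [-15] (depth 1)
After 'dup': stack = [-15, -15] (depth 2)
After 'push -8': stack = [-15, -15, -8] (depth 3)
After 'rot': stack = [-15, -8, -15] (depth 3)
After 'sub': stack = [-15, 7] (depth 2)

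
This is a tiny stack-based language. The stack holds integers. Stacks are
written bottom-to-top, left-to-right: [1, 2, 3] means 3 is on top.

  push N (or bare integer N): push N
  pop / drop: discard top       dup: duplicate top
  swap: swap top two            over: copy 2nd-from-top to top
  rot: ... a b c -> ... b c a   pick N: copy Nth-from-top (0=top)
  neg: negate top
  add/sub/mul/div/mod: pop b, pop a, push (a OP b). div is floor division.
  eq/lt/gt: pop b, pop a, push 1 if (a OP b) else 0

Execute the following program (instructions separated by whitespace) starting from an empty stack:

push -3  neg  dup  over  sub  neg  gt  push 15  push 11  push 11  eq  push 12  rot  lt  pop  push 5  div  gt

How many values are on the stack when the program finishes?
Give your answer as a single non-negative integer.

Answer: 1

Derivation:
After 'push -3': stack = [-3] (depth 1)
After 'neg': stack = [3] (depth 1)
After 'dup': stack = [3, 3] (depth 2)
After 'over': stack = [3, 3, 3] (depth 3)
After 'sub': stack = [3, 0] (depth 2)
After 'neg': stack = [3, 0] (depth 2)
After 'gt': stack = [1] (depth 1)
After 'push 15': stack = [1, 15] (depth 2)
After 'push 11': stack = [1, 15, 11] (depth 3)
After 'push 11': stack = [1, 15, 11, 11] (depth 4)
After 'eq': stack = [1, 15, 1] (depth 3)
After 'push 12': stack = [1, 15, 1, 12] (depth 4)
After 'rot': stack = [1, 1, 12, 15] (depth 4)
After 'lt': stack = [1, 1, 1] (depth 3)
After 'pop': stack = [1, 1] (depth 2)
After 'push 5': stack = [1, 1, 5] (depth 3)
After 'div': stack = [1, 0] (depth 2)
After 'gt': stack = [1] (depth 1)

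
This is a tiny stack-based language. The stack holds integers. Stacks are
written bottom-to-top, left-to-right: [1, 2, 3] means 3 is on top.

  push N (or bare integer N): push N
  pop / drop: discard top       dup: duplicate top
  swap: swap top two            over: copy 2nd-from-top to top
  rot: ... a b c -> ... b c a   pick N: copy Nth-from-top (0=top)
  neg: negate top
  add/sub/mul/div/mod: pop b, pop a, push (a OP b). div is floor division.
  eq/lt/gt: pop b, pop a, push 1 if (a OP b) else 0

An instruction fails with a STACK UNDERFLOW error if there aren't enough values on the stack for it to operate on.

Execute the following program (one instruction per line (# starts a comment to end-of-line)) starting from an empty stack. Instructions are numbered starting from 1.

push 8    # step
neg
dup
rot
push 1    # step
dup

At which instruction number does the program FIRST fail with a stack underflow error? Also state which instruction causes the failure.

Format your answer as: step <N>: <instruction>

Answer: step 4: rot

Derivation:
Step 1 ('push 8'): stack = [8], depth = 1
Step 2 ('neg'): stack = [-8], depth = 1
Step 3 ('dup'): stack = [-8, -8], depth = 2
Step 4 ('rot'): needs 3 value(s) but depth is 2 — STACK UNDERFLOW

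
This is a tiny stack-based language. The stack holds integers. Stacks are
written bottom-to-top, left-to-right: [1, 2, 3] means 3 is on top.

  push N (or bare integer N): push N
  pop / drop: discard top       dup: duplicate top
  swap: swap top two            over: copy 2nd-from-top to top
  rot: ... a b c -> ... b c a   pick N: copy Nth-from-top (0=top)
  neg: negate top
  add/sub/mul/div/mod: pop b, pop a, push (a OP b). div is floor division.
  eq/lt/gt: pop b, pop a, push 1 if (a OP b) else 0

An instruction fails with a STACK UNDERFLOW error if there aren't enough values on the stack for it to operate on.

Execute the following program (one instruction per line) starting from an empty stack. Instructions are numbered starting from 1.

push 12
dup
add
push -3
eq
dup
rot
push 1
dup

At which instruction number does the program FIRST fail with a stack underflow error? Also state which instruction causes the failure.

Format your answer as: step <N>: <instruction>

Answer: step 7: rot

Derivation:
Step 1 ('push 12'): stack = [12], depth = 1
Step 2 ('dup'): stack = [12, 12], depth = 2
Step 3 ('add'): stack = [24], depth = 1
Step 4 ('push -3'): stack = [24, -3], depth = 2
Step 5 ('eq'): stack = [0], depth = 1
Step 6 ('dup'): stack = [0, 0], depth = 2
Step 7 ('rot'): needs 3 value(s) but depth is 2 — STACK UNDERFLOW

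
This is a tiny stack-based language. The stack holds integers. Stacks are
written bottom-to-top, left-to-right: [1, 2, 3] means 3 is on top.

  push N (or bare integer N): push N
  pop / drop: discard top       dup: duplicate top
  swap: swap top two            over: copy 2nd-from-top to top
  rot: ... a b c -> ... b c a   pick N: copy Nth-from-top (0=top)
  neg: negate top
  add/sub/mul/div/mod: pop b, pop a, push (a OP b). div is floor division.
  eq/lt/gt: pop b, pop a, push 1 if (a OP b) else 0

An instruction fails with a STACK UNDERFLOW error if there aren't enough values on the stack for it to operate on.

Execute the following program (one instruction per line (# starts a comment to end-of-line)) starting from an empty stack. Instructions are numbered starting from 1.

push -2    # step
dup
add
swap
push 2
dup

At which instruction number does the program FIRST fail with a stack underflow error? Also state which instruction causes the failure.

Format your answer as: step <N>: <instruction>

Step 1 ('push -2'): stack = [-2], depth = 1
Step 2 ('dup'): stack = [-2, -2], depth = 2
Step 3 ('add'): stack = [-4], depth = 1
Step 4 ('swap'): needs 2 value(s) but depth is 1 — STACK UNDERFLOW

Answer: step 4: swap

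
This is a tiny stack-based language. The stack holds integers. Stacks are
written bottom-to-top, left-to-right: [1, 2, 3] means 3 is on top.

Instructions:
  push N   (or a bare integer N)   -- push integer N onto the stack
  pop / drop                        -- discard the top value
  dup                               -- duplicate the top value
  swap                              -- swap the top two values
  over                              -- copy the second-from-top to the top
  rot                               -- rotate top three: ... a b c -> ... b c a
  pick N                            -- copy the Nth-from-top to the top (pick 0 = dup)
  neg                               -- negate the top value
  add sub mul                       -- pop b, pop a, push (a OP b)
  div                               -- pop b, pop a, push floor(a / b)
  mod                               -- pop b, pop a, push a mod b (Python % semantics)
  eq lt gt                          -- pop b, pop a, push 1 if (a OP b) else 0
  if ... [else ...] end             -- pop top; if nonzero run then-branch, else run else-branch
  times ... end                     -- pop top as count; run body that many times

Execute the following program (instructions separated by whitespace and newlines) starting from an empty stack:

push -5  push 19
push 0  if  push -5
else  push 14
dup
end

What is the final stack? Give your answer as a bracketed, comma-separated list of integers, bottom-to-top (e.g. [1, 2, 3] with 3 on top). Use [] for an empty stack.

After 'push -5': [-5]
After 'push 19': [-5, 19]
After 'push 0': [-5, 19, 0]
After 'if': [-5, 19]
After 'push 14': [-5, 19, 14]
After 'dup': [-5, 19, 14, 14]

Answer: [-5, 19, 14, 14]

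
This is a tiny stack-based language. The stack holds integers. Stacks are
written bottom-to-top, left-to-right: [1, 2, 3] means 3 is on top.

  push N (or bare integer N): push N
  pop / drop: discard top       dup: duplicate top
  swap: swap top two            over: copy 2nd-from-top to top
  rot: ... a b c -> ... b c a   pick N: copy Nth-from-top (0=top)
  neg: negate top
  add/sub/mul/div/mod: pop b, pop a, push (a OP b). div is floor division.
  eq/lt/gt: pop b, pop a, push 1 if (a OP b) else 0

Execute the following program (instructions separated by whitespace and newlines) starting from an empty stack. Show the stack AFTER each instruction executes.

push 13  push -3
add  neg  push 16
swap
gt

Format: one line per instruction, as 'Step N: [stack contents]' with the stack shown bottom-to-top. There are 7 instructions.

Step 1: [13]
Step 2: [13, -3]
Step 3: [10]
Step 4: [-10]
Step 5: [-10, 16]
Step 6: [16, -10]
Step 7: [1]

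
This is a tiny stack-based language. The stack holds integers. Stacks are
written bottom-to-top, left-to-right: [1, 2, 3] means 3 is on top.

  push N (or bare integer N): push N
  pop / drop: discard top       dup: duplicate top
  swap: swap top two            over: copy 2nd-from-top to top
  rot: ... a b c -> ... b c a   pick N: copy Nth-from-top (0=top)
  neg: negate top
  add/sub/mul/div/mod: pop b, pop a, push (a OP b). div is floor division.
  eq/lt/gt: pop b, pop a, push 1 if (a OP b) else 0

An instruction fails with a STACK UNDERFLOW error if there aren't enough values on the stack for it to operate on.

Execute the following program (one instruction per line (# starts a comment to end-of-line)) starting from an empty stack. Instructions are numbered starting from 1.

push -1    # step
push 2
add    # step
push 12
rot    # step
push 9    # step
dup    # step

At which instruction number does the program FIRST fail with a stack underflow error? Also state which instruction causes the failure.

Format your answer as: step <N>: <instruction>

Step 1 ('push -1'): stack = [-1], depth = 1
Step 2 ('push 2'): stack = [-1, 2], depth = 2
Step 3 ('add'): stack = [1], depth = 1
Step 4 ('push 12'): stack = [1, 12], depth = 2
Step 5 ('rot'): needs 3 value(s) but depth is 2 — STACK UNDERFLOW

Answer: step 5: rot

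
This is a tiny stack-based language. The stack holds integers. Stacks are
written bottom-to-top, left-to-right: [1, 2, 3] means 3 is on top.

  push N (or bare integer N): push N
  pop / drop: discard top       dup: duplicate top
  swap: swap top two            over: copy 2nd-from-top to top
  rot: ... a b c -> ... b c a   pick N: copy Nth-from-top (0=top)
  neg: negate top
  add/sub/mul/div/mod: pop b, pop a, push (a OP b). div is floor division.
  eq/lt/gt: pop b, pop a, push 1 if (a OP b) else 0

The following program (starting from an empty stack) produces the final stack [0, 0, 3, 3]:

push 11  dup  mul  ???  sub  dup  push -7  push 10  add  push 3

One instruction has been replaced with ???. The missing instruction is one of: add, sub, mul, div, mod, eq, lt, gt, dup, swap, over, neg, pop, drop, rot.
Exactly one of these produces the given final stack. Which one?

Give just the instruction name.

Stack before ???: [121]
Stack after ???:  [121, 121]
The instruction that transforms [121] -> [121, 121] is: dup

Answer: dup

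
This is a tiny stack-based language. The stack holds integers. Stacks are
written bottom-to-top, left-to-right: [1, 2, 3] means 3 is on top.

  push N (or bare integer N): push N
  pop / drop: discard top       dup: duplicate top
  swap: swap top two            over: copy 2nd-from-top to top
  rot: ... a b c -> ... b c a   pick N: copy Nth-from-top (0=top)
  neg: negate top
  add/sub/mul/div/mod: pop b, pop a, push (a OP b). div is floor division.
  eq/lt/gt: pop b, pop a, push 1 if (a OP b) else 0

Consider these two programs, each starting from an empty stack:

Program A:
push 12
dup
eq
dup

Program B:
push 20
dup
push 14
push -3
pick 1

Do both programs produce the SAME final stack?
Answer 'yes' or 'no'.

Answer: no

Derivation:
Program A trace:
  After 'push 12': [12]
  After 'dup': [12, 12]
  After 'eq': [1]
  After 'dup': [1, 1]
Program A final stack: [1, 1]

Program B trace:
  After 'push 20': [20]
  After 'dup': [20, 20]
  After 'push 14': [20, 20, 14]
  After 'push -3': [20, 20, 14, -3]
  After 'pick 1': [20, 20, 14, -3, 14]
Program B final stack: [20, 20, 14, -3, 14]
Same: no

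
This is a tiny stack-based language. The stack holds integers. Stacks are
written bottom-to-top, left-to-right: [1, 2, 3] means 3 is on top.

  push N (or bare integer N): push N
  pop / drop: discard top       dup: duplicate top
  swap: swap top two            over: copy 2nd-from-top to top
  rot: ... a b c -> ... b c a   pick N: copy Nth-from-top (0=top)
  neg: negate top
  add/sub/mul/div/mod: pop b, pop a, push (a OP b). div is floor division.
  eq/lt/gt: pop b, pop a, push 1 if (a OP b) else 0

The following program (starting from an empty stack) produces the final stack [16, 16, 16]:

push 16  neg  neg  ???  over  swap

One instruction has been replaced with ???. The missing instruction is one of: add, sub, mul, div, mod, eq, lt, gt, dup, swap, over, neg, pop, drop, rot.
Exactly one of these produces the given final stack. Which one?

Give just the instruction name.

Stack before ???: [16]
Stack after ???:  [16, 16]
The instruction that transforms [16] -> [16, 16] is: dup

Answer: dup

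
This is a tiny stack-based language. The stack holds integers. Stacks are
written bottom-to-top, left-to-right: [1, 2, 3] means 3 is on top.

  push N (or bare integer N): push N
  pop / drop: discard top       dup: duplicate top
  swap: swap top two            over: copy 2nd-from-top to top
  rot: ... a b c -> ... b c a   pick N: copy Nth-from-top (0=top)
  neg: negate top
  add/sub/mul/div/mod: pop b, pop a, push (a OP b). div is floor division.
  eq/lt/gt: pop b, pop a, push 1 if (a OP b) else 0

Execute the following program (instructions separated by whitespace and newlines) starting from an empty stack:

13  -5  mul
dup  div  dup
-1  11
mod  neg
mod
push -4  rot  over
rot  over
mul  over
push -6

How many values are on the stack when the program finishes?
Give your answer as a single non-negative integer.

After 'push 13': stack = [13] (depth 1)
After 'push -5': stack = [13, -5] (depth 2)
After 'mul': stack = [-65] (depth 1)
After 'dup': stack = [-65, -65] (depth 2)
After 'div': stack = [1] (depth 1)
After 'dup': stack = [1, 1] (depth 2)
After 'push -1': stack = [1, 1, -1] (depth 3)
After 'push 11': stack = [1, 1, -1, 11] (depth 4)
After 'mod': stack = [1, 1, 10] (depth 3)
After 'neg': stack = [1, 1, -10] (depth 3)
After 'mod': stack = [1, -9] (depth 2)
After 'push -4': stack = [1, -9, -4] (depth 3)
After 'rot': stack = [-9, -4, 1] (depth 3)
After 'over': stack = [-9, -4, 1, -4] (depth 4)
After 'rot': stack = [-9, 1, -4, -4] (depth 4)
After 'over': stack = [-9, 1, -4, -4, -4] (depth 5)
After 'mul': stack = [-9, 1, -4, 16] (depth 4)
After 'over': stack = [-9, 1, -4, 16, -4] (depth 5)
After 'push -6': stack = [-9, 1, -4, 16, -4, -6] (depth 6)

Answer: 6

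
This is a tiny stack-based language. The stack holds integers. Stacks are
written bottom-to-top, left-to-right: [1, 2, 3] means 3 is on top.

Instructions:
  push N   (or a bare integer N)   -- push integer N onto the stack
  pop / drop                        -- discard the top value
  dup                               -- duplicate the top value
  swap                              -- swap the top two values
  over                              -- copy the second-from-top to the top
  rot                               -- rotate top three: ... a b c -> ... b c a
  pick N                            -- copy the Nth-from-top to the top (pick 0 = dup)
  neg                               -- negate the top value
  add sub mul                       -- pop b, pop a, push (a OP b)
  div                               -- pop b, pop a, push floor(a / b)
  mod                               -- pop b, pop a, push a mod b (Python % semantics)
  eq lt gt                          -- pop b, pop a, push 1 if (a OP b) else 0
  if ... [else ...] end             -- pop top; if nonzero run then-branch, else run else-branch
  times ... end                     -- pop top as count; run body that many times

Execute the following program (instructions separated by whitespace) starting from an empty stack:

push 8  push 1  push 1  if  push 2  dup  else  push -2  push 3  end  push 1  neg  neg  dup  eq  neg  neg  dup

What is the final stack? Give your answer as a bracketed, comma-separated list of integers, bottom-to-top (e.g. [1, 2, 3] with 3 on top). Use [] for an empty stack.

Answer: [8, 1, 2, 2, 1, 1]

Derivation:
After 'push 8': [8]
After 'push 1': [8, 1]
After 'push 1': [8, 1, 1]
After 'if': [8, 1]
After 'push 2': [8, 1, 2]
After 'dup': [8, 1, 2, 2]
After 'push 1': [8, 1, 2, 2, 1]
After 'neg': [8, 1, 2, 2, -1]
After 'neg': [8, 1, 2, 2, 1]
After 'dup': [8, 1, 2, 2, 1, 1]
After 'eq': [8, 1, 2, 2, 1]
After 'neg': [8, 1, 2, 2, -1]
After 'neg': [8, 1, 2, 2, 1]
After 'dup': [8, 1, 2, 2, 1, 1]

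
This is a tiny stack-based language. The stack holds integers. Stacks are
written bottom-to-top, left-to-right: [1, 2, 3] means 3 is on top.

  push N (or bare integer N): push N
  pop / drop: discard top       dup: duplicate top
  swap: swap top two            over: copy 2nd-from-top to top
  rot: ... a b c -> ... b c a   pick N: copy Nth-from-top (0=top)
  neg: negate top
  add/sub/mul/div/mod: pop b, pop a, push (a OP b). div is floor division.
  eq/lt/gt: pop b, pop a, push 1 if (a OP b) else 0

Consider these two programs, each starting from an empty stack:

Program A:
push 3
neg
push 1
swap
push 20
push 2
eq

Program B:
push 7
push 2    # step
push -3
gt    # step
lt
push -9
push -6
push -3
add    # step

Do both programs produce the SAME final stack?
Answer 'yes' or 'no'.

Program A trace:
  After 'push 3': [3]
  After 'neg': [-3]
  After 'push 1': [-3, 1]
  After 'swap': [1, -3]
  After 'push 20': [1, -3, 20]
  After 'push 2': [1, -3, 20, 2]
  After 'eq': [1, -3, 0]
Program A final stack: [1, -3, 0]

Program B trace:
  After 'push 7': [7]
  After 'push 2': [7, 2]
  After 'push -3': [7, 2, -3]
  After 'gt': [7, 1]
  After 'lt': [0]
  After 'push -9': [0, -9]
  After 'push -6': [0, -9, -6]
  After 'push -3': [0, -9, -6, -3]
  After 'add': [0, -9, -9]
Program B final stack: [0, -9, -9]
Same: no

Answer: no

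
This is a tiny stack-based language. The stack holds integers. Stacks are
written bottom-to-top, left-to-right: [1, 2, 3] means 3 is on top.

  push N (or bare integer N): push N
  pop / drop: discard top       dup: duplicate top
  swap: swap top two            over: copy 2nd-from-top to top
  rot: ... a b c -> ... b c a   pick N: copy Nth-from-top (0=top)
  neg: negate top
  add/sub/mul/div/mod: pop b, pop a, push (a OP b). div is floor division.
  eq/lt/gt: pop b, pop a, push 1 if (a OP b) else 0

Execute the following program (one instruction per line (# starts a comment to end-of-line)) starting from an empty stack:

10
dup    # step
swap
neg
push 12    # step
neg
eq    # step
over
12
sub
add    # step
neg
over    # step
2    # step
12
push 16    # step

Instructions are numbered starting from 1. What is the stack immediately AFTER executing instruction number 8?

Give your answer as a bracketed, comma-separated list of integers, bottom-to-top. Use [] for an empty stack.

Step 1 ('10'): [10]
Step 2 ('dup'): [10, 10]
Step 3 ('swap'): [10, 10]
Step 4 ('neg'): [10, -10]
Step 5 ('push 12'): [10, -10, 12]
Step 6 ('neg'): [10, -10, -12]
Step 7 ('eq'): [10, 0]
Step 8 ('over'): [10, 0, 10]

Answer: [10, 0, 10]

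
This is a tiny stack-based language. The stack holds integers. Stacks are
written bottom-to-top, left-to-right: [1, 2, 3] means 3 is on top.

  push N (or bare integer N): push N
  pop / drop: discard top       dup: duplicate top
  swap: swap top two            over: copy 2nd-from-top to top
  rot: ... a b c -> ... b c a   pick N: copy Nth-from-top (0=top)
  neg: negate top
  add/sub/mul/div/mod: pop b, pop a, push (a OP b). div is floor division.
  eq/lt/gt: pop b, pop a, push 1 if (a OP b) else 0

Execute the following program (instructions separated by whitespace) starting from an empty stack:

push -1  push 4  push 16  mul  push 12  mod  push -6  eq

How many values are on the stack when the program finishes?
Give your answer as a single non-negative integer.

After 'push -1': stack = [-1] (depth 1)
After 'push 4': stack = [-1, 4] (depth 2)
After 'push 16': stack = [-1, 4, 16] (depth 3)
After 'mul': stack = [-1, 64] (depth 2)
After 'push 12': stack = [-1, 64, 12] (depth 3)
After 'mod': stack = [-1, 4] (depth 2)
After 'push -6': stack = [-1, 4, -6] (depth 3)
After 'eq': stack = [-1, 0] (depth 2)

Answer: 2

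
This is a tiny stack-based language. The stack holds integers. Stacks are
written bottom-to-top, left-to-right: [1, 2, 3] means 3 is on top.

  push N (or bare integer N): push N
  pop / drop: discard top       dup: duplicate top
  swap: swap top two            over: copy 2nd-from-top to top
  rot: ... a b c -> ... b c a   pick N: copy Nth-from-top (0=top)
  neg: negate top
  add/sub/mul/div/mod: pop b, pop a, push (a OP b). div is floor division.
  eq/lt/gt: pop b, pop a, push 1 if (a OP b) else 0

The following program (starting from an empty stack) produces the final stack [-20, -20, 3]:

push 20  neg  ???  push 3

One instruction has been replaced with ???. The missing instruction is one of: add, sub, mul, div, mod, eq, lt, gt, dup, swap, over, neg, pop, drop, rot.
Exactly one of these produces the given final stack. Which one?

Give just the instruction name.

Stack before ???: [-20]
Stack after ???:  [-20, -20]
The instruction that transforms [-20] -> [-20, -20] is: dup

Answer: dup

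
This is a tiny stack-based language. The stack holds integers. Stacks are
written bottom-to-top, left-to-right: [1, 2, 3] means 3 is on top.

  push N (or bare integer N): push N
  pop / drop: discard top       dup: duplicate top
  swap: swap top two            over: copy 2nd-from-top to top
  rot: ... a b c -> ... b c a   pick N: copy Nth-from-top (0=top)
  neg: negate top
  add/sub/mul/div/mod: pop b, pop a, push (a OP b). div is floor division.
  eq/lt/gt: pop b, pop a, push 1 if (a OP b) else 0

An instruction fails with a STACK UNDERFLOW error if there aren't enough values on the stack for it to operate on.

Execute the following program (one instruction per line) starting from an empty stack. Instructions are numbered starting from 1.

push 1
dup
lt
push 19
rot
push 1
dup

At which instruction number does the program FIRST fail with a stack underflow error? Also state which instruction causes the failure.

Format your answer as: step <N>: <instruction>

Answer: step 5: rot

Derivation:
Step 1 ('push 1'): stack = [1], depth = 1
Step 2 ('dup'): stack = [1, 1], depth = 2
Step 3 ('lt'): stack = [0], depth = 1
Step 4 ('push 19'): stack = [0, 19], depth = 2
Step 5 ('rot'): needs 3 value(s) but depth is 2 — STACK UNDERFLOW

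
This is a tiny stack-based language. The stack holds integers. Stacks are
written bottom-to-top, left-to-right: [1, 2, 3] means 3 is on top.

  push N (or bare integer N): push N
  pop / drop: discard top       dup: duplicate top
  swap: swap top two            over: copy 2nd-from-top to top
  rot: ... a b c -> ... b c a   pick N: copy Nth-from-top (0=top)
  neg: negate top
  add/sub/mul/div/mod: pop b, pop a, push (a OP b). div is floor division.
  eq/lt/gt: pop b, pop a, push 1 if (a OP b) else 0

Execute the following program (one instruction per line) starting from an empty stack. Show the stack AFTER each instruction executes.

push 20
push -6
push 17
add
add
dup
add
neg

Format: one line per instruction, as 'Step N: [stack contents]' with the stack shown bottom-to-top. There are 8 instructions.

Step 1: [20]
Step 2: [20, -6]
Step 3: [20, -6, 17]
Step 4: [20, 11]
Step 5: [31]
Step 6: [31, 31]
Step 7: [62]
Step 8: [-62]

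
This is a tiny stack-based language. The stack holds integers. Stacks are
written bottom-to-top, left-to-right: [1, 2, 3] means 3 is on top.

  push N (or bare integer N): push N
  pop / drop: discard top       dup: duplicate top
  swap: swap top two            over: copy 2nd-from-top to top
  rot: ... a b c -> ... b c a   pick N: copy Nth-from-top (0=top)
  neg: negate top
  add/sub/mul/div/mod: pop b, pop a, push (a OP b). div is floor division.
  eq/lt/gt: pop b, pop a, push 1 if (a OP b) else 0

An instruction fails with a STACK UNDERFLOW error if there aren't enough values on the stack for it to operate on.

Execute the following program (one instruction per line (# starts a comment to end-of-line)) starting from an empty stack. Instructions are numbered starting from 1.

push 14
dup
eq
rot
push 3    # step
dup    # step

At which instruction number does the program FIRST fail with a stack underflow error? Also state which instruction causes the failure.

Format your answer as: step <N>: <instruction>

Answer: step 4: rot

Derivation:
Step 1 ('push 14'): stack = [14], depth = 1
Step 2 ('dup'): stack = [14, 14], depth = 2
Step 3 ('eq'): stack = [1], depth = 1
Step 4 ('rot'): needs 3 value(s) but depth is 1 — STACK UNDERFLOW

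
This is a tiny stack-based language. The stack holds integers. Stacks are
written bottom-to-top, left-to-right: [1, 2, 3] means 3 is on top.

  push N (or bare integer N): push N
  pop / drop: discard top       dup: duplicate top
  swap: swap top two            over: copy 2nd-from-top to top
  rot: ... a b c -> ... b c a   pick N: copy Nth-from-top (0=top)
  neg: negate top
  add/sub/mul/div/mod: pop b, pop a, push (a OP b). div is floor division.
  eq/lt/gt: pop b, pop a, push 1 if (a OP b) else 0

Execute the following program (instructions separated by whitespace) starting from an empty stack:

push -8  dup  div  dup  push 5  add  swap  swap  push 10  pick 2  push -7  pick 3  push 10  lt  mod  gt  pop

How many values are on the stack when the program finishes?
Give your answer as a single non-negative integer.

Answer: 3

Derivation:
After 'push -8': stack = [-8] (depth 1)
After 'dup': stack = [-8, -8] (depth 2)
After 'div': stack = [1] (depth 1)
After 'dup': stack = [1, 1] (depth 2)
After 'push 5': stack = [1, 1, 5] (depth 3)
After 'add': stack = [1, 6] (depth 2)
After 'swap': stack = [6, 1] (depth 2)
After 'swap': stack = [1, 6] (depth 2)
After 'push 10': stack = [1, 6, 10] (depth 3)
After 'pick 2': stack = [1, 6, 10, 1] (depth 4)
After 'push -7': stack = [1, 6, 10, 1, -7] (depth 5)
After 'pick 3': stack = [1, 6, 10, 1, -7, 6] (depth 6)
After 'push 10': stack = [1, 6, 10, 1, -7, 6, 10] (depth 7)
After 'lt': stack = [1, 6, 10, 1, -7, 1] (depth 6)
After 'mod': stack = [1, 6, 10, 1, 0] (depth 5)
After 'gt': stack = [1, 6, 10, 1] (depth 4)
After 'pop': stack = [1, 6, 10] (depth 3)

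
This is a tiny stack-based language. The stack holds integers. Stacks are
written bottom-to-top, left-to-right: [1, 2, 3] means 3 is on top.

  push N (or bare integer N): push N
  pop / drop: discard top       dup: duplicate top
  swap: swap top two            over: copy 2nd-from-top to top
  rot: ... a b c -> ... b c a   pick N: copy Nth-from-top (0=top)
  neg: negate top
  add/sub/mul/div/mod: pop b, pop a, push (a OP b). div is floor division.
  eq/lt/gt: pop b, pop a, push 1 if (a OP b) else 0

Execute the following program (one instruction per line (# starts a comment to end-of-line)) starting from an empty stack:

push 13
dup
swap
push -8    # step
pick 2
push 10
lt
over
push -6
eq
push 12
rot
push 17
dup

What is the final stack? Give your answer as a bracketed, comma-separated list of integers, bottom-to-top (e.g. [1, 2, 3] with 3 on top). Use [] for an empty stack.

Answer: [13, 13, -8, 0, 12, 0, 17, 17]

Derivation:
After 'push 13': [13]
After 'dup': [13, 13]
After 'swap': [13, 13]
After 'push -8': [13, 13, -8]
After 'pick 2': [13, 13, -8, 13]
After 'push 10': [13, 13, -8, 13, 10]
After 'lt': [13, 13, -8, 0]
After 'over': [13, 13, -8, 0, -8]
After 'push -6': [13, 13, -8, 0, -8, -6]
After 'eq': [13, 13, -8, 0, 0]
After 'push 12': [13, 13, -8, 0, 0, 12]
After 'rot': [13, 13, -8, 0, 12, 0]
After 'push 17': [13, 13, -8, 0, 12, 0, 17]
After 'dup': [13, 13, -8, 0, 12, 0, 17, 17]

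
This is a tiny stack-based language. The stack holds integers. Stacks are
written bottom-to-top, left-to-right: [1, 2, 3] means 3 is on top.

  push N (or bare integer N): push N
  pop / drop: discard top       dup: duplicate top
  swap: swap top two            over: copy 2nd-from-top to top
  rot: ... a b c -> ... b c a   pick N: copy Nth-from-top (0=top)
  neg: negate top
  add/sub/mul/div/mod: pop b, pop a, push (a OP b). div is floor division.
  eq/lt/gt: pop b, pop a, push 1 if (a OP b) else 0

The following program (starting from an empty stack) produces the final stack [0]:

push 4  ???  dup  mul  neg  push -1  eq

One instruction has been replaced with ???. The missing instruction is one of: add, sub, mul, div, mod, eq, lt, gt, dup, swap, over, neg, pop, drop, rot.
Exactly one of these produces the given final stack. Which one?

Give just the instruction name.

Stack before ???: [4]
Stack after ???:  [-4]
The instruction that transforms [4] -> [-4] is: neg

Answer: neg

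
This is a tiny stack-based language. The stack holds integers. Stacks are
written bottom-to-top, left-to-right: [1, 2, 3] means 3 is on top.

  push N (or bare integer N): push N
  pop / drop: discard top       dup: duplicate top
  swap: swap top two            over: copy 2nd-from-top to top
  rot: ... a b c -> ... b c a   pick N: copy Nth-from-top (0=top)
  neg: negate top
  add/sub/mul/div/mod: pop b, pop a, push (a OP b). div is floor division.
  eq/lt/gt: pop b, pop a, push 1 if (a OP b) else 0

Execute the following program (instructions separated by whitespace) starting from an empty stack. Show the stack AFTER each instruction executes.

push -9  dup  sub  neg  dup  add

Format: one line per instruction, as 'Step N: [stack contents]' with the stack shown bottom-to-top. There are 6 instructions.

Step 1: [-9]
Step 2: [-9, -9]
Step 3: [0]
Step 4: [0]
Step 5: [0, 0]
Step 6: [0]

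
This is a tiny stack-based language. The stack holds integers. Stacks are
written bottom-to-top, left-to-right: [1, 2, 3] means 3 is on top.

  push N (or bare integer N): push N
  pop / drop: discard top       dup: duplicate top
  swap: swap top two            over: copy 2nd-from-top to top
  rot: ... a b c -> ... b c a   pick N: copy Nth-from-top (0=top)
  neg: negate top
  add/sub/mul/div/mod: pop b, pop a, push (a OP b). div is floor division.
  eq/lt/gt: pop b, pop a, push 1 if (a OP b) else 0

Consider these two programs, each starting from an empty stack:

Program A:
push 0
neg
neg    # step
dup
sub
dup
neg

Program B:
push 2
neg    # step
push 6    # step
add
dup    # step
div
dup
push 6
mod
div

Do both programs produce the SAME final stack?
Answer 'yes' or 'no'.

Answer: no

Derivation:
Program A trace:
  After 'push 0': [0]
  After 'neg': [0]
  After 'neg': [0]
  After 'dup': [0, 0]
  After 'sub': [0]
  After 'dup': [0, 0]
  After 'neg': [0, 0]
Program A final stack: [0, 0]

Program B trace:
  After 'push 2': [2]
  After 'neg': [-2]
  After 'push 6': [-2, 6]
  After 'add': [4]
  After 'dup': [4, 4]
  After 'div': [1]
  After 'dup': [1, 1]
  After 'push 6': [1, 1, 6]
  After 'mod': [1, 1]
  After 'div': [1]
Program B final stack: [1]
Same: no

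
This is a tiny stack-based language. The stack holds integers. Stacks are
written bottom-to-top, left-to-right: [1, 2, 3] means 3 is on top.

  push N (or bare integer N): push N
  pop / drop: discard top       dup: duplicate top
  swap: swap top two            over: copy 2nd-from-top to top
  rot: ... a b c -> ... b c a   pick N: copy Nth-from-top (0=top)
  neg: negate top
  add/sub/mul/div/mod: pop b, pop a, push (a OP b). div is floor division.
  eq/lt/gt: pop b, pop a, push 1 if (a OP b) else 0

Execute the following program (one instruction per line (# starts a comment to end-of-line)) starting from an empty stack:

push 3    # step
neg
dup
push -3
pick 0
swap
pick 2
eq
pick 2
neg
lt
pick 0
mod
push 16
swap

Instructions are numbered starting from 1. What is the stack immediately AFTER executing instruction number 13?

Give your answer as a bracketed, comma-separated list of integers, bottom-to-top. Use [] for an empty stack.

Answer: [-3, -3, -3, 0]

Derivation:
Step 1 ('push 3'): [3]
Step 2 ('neg'): [-3]
Step 3 ('dup'): [-3, -3]
Step 4 ('push -3'): [-3, -3, -3]
Step 5 ('pick 0'): [-3, -3, -3, -3]
Step 6 ('swap'): [-3, -3, -3, -3]
Step 7 ('pick 2'): [-3, -3, -3, -3, -3]
Step 8 ('eq'): [-3, -3, -3, 1]
Step 9 ('pick 2'): [-3, -3, -3, 1, -3]
Step 10 ('neg'): [-3, -3, -3, 1, 3]
Step 11 ('lt'): [-3, -3, -3, 1]
Step 12 ('pick 0'): [-3, -3, -3, 1, 1]
Step 13 ('mod'): [-3, -3, -3, 0]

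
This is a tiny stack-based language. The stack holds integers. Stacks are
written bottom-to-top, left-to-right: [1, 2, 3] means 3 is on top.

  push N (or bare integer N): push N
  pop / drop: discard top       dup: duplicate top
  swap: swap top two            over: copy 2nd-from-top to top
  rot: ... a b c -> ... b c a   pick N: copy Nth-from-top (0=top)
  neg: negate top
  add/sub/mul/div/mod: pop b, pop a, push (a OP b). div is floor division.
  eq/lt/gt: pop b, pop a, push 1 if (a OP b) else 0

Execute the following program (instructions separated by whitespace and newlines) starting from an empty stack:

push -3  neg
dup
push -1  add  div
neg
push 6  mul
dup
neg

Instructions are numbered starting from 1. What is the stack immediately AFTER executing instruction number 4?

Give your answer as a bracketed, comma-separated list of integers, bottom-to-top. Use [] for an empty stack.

Answer: [3, 3, -1]

Derivation:
Step 1 ('push -3'): [-3]
Step 2 ('neg'): [3]
Step 3 ('dup'): [3, 3]
Step 4 ('push -1'): [3, 3, -1]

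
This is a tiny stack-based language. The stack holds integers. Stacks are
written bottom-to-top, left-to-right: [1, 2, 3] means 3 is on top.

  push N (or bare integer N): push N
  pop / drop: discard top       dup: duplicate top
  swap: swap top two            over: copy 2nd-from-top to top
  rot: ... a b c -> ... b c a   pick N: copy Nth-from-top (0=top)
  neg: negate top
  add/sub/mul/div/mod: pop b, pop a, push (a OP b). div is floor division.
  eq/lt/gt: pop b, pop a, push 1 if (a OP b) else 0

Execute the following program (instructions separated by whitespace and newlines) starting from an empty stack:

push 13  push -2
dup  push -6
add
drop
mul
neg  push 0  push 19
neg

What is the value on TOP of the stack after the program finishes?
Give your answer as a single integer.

After 'push 13': [13]
After 'push -2': [13, -2]
After 'dup': [13, -2, -2]
After 'push -6': [13, -2, -2, -6]
After 'add': [13, -2, -8]
After 'drop': [13, -2]
After 'mul': [-26]
After 'neg': [26]
After 'push 0': [26, 0]
After 'push 19': [26, 0, 19]
After 'neg': [26, 0, -19]

Answer: -19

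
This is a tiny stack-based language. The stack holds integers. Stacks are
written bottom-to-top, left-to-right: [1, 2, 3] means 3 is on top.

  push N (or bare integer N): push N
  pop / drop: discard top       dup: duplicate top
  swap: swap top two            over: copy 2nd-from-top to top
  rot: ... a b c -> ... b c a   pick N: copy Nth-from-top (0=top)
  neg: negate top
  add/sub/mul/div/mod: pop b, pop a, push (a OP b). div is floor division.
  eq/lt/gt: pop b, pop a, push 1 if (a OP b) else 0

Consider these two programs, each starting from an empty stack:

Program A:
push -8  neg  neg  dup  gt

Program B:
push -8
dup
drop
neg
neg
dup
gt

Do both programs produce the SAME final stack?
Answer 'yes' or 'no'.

Program A trace:
  After 'push -8': [-8]
  After 'neg': [8]
  After 'neg': [-8]
  After 'dup': [-8, -8]
  After 'gt': [0]
Program A final stack: [0]

Program B trace:
  After 'push -8': [-8]
  After 'dup': [-8, -8]
  After 'drop': [-8]
  After 'neg': [8]
  After 'neg': [-8]
  After 'dup': [-8, -8]
  After 'gt': [0]
Program B final stack: [0]
Same: yes

Answer: yes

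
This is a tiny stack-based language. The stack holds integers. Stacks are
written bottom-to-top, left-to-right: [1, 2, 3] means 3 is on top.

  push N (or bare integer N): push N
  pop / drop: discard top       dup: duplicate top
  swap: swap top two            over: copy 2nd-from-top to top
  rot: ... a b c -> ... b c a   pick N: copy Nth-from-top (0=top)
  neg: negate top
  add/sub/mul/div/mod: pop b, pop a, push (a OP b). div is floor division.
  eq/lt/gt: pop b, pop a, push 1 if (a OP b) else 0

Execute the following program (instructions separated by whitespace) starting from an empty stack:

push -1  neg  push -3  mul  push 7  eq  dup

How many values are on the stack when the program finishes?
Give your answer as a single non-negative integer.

After 'push -1': stack = [-1] (depth 1)
After 'neg': stack = [1] (depth 1)
After 'push -3': stack = [1, -3] (depth 2)
After 'mul': stack = [-3] (depth 1)
After 'push 7': stack = [-3, 7] (depth 2)
After 'eq': stack = [0] (depth 1)
After 'dup': stack = [0, 0] (depth 2)

Answer: 2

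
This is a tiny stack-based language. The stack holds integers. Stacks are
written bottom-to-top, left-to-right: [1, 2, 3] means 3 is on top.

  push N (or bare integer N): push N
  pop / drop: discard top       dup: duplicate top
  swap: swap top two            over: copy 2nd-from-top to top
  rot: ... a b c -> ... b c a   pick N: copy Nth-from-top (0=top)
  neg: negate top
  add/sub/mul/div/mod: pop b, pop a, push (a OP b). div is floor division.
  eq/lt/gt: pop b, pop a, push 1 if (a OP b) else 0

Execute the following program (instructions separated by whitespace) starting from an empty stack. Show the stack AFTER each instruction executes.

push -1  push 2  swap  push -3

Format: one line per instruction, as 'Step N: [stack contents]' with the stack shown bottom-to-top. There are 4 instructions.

Step 1: [-1]
Step 2: [-1, 2]
Step 3: [2, -1]
Step 4: [2, -1, -3]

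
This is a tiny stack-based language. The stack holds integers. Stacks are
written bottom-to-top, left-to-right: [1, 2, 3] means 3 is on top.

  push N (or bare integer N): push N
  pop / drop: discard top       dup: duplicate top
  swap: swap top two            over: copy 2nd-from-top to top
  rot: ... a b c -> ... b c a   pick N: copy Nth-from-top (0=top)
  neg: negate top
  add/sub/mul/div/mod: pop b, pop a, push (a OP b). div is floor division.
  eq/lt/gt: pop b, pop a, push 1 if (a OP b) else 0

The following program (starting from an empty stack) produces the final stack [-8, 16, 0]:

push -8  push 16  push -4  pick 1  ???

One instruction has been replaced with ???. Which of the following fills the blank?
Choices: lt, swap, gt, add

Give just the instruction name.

Answer: gt

Derivation:
Stack before ???: [-8, 16, -4, 16]
Stack after ???:  [-8, 16, 0]
Checking each choice:
  lt: produces [-8, 16, 1]
  swap: produces [-8, 16, 16, -4]
  gt: MATCH
  add: produces [-8, 16, 12]


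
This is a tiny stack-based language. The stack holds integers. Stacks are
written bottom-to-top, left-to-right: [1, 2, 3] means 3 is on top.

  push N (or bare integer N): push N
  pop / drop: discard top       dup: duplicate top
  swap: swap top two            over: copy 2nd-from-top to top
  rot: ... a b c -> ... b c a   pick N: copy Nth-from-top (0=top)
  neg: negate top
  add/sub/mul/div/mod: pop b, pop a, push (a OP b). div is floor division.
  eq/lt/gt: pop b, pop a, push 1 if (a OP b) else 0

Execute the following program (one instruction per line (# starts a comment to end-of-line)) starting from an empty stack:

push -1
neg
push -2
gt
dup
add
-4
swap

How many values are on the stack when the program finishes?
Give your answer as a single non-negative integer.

Answer: 2

Derivation:
After 'push -1': stack = [-1] (depth 1)
After 'neg': stack = [1] (depth 1)
After 'push -2': stack = [1, -2] (depth 2)
After 'gt': stack = [1] (depth 1)
After 'dup': stack = [1, 1] (depth 2)
After 'add': stack = [2] (depth 1)
After 'push -4': stack = [2, -4] (depth 2)
After 'swap': stack = [-4, 2] (depth 2)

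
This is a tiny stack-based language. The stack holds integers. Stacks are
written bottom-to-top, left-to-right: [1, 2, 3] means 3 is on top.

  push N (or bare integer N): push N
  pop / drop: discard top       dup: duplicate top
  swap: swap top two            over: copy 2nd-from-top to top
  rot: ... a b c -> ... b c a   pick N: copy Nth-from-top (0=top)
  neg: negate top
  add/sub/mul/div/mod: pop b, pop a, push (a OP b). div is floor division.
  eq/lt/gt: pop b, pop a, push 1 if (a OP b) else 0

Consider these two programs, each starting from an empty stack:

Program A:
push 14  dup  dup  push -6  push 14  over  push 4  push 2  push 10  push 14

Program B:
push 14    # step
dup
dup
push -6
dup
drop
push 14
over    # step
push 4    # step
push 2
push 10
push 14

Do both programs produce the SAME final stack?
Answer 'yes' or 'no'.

Answer: yes

Derivation:
Program A trace:
  After 'push 14': [14]
  After 'dup': [14, 14]
  After 'dup': [14, 14, 14]
  After 'push -6': [14, 14, 14, -6]
  After 'push 14': [14, 14, 14, -6, 14]
  After 'over': [14, 14, 14, -6, 14, -6]
  After 'push 4': [14, 14, 14, -6, 14, -6, 4]
  After 'push 2': [14, 14, 14, -6, 14, -6, 4, 2]
  After 'push 10': [14, 14, 14, -6, 14, -6, 4, 2, 10]
  After 'push 14': [14, 14, 14, -6, 14, -6, 4, 2, 10, 14]
Program A final stack: [14, 14, 14, -6, 14, -6, 4, 2, 10, 14]

Program B trace:
  After 'push 14': [14]
  After 'dup': [14, 14]
  After 'dup': [14, 14, 14]
  After 'push -6': [14, 14, 14, -6]
  After 'dup': [14, 14, 14, -6, -6]
  After 'drop': [14, 14, 14, -6]
  After 'push 14': [14, 14, 14, -6, 14]
  After 'over': [14, 14, 14, -6, 14, -6]
  After 'push 4': [14, 14, 14, -6, 14, -6, 4]
  After 'push 2': [14, 14, 14, -6, 14, -6, 4, 2]
  After 'push 10': [14, 14, 14, -6, 14, -6, 4, 2, 10]
  After 'push 14': [14, 14, 14, -6, 14, -6, 4, 2, 10, 14]
Program B final stack: [14, 14, 14, -6, 14, -6, 4, 2, 10, 14]
Same: yes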